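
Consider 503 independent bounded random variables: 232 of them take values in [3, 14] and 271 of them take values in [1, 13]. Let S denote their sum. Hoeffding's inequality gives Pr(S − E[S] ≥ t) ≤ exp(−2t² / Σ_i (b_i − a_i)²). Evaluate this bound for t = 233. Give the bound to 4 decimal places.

Σ(b_i − a_i)² = 232·11² + 271·12² = 67096.
Exponent = 2·233² / 67096 = 1.61825.
Bound = exp(−1.61825) = 0.19825.

0.1982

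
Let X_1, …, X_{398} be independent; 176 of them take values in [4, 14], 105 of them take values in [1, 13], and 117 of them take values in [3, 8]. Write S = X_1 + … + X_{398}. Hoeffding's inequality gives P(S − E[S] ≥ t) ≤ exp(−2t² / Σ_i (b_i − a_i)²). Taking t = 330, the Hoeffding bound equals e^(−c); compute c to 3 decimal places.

Σ(b_i − a_i)² = 176·10² + 105·12² + 117·5² = 35645.
c = 2t² / 35645 = 2·330² / 35645 = 6.1103.

6.110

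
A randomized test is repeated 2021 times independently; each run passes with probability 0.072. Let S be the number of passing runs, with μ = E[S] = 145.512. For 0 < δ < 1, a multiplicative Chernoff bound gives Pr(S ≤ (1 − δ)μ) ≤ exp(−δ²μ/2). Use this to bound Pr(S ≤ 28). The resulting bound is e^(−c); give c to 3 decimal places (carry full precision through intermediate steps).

47.450

Write 28 = (1 − δ)μ, so δ = 1 − 28/145.512 = 0.807576…
Then the exponent is δ²μ/2 = (μ − 28)²/(2μ) = 47.449936.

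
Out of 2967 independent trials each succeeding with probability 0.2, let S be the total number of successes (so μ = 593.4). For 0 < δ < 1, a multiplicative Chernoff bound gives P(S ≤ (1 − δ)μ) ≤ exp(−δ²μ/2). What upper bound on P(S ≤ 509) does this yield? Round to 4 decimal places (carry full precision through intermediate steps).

Write 509 = (1 − δ)μ, so δ = 1 − 509/593.4 = 0.1422312…
Then the exponent is δ²μ/2 = (μ − 509)²/(2μ) = 6.002157.
Bound = exp(−6.002157) = 0.00247.

0.0025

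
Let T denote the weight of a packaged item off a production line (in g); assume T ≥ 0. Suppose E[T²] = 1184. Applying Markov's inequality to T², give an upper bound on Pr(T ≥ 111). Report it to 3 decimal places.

0.096

Since T ≥ 0, the event {T ≥ 111} is the same as {T² ≥ 12321}.
Markov's inequality applied to T² gives Pr(T² ≥ 12321) ≤ E[T²]/12321 = 1184/12321 = 0.0961.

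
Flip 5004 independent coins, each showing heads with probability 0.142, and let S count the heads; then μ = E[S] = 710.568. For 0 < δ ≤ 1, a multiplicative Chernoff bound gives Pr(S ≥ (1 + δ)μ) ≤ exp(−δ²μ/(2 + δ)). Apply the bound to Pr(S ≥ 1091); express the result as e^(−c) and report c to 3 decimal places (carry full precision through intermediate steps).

Write 1091 = (1 + δ)μ, so δ = 1091/710.568 − 1 = 0.5353914…
Then the exponent is δ²μ/(2 + δ) = (1091 − μ)² / (μ·(2 + δ)) = 80.334745.

80.335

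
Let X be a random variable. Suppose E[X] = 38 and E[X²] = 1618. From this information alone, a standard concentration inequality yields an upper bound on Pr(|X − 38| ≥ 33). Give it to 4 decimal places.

The first two moments determine the variance, so Chebyshev's inequality is the sharpest standard bound available.
Var(X) = E[X²] − (E[X])² = 1618 − 1444 = 174.
Chebyshev's inequality: Pr(|X − μ| ≥ t) ≤ Var(X)/t² = 174/1089 = 0.1598.

0.1598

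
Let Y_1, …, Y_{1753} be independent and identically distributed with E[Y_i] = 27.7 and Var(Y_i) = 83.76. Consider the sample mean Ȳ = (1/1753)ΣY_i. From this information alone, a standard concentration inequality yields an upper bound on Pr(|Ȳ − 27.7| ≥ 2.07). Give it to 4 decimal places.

With mean and variance of each term known, Chebyshev's inequality bounds the deviation of the sum (or sample mean).
Var(Ȳ) = Var(Y_i)/n = 83.76/1753 = 0.047781.
Chebyshev: Pr(|Ȳ − 27.7| ≥ 2.07) ≤ Var(Ȳ)/(2.07)² = 83.76/(1753·2.07²) = 0.0112.

0.0112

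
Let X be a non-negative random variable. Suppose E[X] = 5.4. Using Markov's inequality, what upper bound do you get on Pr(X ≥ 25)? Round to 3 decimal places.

Markov's inequality: for a non-negative random variable, Pr(X ≥ a) ≤ E[X]/a.
Here E[X] = 5.4 and a = 25, so the bound is 5.4/25 = 0.2160.

0.216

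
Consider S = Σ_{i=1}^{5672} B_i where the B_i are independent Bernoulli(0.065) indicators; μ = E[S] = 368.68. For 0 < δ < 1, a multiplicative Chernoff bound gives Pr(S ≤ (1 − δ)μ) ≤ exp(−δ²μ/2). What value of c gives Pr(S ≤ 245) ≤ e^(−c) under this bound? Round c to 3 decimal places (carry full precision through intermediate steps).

Write 245 = (1 − δ)μ, so δ = 1 − 245/368.68 = 0.3354671…
Then the exponent is δ²μ/2 = (μ − 245)²/(2μ) = 20.745284.

20.745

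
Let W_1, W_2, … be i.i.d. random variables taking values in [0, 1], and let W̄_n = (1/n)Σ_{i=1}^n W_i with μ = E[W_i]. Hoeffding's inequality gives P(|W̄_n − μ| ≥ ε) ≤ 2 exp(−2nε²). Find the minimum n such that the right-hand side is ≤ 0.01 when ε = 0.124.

173

Require 2·exp(−2nε²) ≤ 0.01, i.e. 2nε² ≥ ln(2/0.01) = 5.298317.
So n ≥ 5.298317 / (2·0.124²) = 172.292.
The smallest integer n is 173.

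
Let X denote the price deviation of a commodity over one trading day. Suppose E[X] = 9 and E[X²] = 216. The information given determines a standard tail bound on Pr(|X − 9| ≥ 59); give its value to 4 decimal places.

The first two moments determine the variance, so Chebyshev's inequality is the sharpest standard bound available.
Var(X) = E[X²] − (E[X])² = 216 − 81 = 135.
Chebyshev's inequality: Pr(|X − μ| ≥ t) ≤ Var(X)/t² = 135/3481 = 0.0388.

0.0388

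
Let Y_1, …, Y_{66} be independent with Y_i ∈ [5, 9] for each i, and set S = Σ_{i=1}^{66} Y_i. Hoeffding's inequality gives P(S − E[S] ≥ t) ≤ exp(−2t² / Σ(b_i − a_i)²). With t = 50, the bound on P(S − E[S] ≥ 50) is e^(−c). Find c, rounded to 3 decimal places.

Σ(b_i − a_i)² = 66·(4)² = 1056.
c = 2t²/1056 = 2·50²/1056 = 4.7348.

4.735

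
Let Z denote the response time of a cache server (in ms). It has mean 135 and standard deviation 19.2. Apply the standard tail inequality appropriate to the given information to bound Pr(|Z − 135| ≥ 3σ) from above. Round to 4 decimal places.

0.1111

Mean and variance are known, so Chebyshev's inequality applies.
Chebyshev: Pr(|Z − μ| ≥ t) ≤ Var(Z)/t².
Var(Z) = σ² = 19.2² = 368.64.
t = 3·19.2 = 57.6.
Bound = 368.64 / 3317.76 = 0.1111.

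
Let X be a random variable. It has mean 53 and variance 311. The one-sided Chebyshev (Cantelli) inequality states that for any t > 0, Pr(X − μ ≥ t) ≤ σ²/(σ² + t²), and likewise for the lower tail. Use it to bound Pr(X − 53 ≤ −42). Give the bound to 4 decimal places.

0.1499

Here σ² = 311 and t = 42, so σ² + t² = 2075.
Cantelli's bound: 311/2075 = 0.1499.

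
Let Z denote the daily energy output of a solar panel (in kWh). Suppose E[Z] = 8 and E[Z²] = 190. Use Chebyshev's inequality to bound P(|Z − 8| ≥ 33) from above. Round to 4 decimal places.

Var(Z) = E[Z²] − (E[Z])² = 190 − 64 = 126.
Chebyshev's inequality: P(|Z − μ| ≥ t) ≤ Var(Z)/t² = 126/1089 = 0.1157.

0.1157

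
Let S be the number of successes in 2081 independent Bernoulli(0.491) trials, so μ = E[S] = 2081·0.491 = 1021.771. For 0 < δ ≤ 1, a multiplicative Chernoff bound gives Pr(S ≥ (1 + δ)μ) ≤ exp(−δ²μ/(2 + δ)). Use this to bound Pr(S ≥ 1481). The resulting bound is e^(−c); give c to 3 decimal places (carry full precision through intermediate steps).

84.263

Write 1481 = (1 + δ)μ, so δ = 1481/1021.771 − 1 = 0.4494442…
Then the exponent is δ²μ/(2 + δ) = (1481 − μ)² / (μ·(2 + δ)) = 84.263113.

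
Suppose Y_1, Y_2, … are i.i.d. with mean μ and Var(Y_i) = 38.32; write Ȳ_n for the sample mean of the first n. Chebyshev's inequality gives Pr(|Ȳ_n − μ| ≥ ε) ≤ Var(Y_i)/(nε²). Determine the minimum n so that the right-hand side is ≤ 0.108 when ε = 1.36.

Require 38.32/(n·1.36²) ≤ 0.108, i.e. n ≥ 38.32/(0.108·1.36²) = 191.833.
The smallest integer n is 192.

192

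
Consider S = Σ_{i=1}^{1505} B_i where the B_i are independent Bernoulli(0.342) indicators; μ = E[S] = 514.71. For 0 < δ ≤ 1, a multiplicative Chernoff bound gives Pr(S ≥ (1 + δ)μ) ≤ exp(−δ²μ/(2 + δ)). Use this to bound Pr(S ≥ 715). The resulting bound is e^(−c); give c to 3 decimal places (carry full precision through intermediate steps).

32.622

Write 715 = (1 + δ)μ, so δ = 715/514.71 − 1 = 0.3891317…
Then the exponent is δ²μ/(2 + δ) = (715 − μ)² / (μ·(2 + δ)) = 32.622394.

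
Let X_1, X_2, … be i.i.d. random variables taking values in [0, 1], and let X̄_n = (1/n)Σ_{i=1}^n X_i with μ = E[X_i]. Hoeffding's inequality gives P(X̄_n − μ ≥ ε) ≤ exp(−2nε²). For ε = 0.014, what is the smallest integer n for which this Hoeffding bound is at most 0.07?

Require exp(−2nε²) ≤ 0.07, i.e. 2nε² ≥ ln(1/0.07) = 2.659260.
So n ≥ 2.659260 / (2·0.014²) = 6783.827.
The smallest integer n is 6784.

6784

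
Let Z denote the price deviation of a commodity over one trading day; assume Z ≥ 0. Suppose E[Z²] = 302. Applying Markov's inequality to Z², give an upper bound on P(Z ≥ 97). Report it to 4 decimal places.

0.0321

Since Z ≥ 0, the event {Z ≥ 97} is the same as {Z² ≥ 9409}.
Markov's inequality applied to Z² gives P(Z² ≥ 9409) ≤ E[Z²]/9409 = 302/9409 = 0.0321.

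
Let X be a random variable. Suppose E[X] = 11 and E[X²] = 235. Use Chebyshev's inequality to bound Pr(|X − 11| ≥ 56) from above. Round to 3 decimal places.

Var(X) = E[X²] − (E[X])² = 235 − 121 = 114.
Chebyshev's inequality: Pr(|X − μ| ≥ t) ≤ Var(X)/t² = 114/3136 = 0.0364.

0.036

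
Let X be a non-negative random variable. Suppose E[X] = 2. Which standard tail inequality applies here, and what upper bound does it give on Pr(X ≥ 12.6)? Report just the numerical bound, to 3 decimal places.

Only the mean of a non-negative variable is known, so Markov's inequality is the applicable tail bound.
Markov's inequality: for a non-negative random variable, Pr(X ≥ a) ≤ E[X]/a.
Here E[X] = 2 and a = 12.6, so the bound is 2/12.6 = 0.1587.

0.159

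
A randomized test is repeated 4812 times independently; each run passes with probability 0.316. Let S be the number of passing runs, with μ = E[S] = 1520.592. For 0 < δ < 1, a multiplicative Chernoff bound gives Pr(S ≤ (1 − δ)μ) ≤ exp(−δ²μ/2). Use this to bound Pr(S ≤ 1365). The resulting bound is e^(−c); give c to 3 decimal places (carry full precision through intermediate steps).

7.960

Write 1365 = (1 − δ)μ, so δ = 1 − 1365/1520.592 = 0.1023233…
Then the exponent is δ²μ/2 = (μ − 1365)²/(2μ) = 7.960344.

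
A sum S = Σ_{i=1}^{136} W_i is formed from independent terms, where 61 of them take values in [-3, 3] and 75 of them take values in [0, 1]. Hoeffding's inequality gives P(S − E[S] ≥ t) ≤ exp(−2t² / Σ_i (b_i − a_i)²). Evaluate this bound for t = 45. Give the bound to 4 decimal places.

Σ(b_i − a_i)² = 61·6² + 75·1² = 2271.
Exponent = 2·45² / 2271 = 1.78336.
Bound = exp(−1.78336) = 0.16807.

0.1681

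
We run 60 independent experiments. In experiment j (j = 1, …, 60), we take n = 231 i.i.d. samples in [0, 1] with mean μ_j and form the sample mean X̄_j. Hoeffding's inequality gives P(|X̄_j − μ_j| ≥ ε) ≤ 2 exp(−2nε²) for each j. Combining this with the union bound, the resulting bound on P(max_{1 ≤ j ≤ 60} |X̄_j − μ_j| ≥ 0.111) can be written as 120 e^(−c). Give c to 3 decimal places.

Union bound over the 60 events: P(max_{1 ≤ j ≤ 60} |X̄_j − μ_j| ≥ 0.111) ≤ 60·2·exp(−2nε²) = 120 exp(−2·231·0.111²).
So c = 2·231·0.111² = 5.6923.

5.692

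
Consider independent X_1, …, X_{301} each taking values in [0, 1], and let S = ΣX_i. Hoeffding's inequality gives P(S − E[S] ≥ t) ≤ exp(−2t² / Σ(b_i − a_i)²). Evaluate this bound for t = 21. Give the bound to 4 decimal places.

0.0534

Σ(b_i − a_i)² = 301·(1)² = 301.
Exponent = 2·21²/301 = 2.9302.
Bound = exp(−2.9302) = 0.05338.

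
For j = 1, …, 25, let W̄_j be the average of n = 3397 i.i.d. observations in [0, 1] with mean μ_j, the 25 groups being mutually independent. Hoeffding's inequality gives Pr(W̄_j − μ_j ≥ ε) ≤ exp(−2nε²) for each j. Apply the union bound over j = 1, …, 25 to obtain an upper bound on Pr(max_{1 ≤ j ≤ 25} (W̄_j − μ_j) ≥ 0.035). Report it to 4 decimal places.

0.0061

Per-experiment Hoeffding bound: exp(−2·3397·0.035²) = exp(−8.32265) = 0.00024295.
Union bound over 25 events: 25·0.00024295 = 0.00607.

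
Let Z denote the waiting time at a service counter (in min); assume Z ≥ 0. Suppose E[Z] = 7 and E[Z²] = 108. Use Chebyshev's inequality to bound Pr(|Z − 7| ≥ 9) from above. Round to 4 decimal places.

0.7284

Var(Z) = E[Z²] − (E[Z])² = 108 − 49 = 59.
Chebyshev's inequality: Pr(|Z − μ| ≥ t) ≤ Var(Z)/t² = 59/81 = 0.7284.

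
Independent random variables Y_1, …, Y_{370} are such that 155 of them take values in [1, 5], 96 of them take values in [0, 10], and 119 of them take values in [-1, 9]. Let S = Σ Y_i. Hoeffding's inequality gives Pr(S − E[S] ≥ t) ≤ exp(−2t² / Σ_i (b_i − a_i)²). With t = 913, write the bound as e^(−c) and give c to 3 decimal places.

69.522

Σ(b_i − a_i)² = 155·4² + 96·10² + 119·10² = 23980.
c = 2t² / 23980 = 2·913² / 23980 = 69.5220.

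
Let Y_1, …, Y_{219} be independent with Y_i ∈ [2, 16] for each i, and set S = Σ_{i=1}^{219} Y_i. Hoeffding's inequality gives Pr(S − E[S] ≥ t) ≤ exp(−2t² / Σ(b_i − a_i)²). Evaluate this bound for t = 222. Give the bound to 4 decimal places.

0.1006

Σ(b_i − a_i)² = 219·(14)² = 42924.
Exponent = 2·222²/42924 = 2.2963.
Bound = exp(−2.2963) = 0.10063.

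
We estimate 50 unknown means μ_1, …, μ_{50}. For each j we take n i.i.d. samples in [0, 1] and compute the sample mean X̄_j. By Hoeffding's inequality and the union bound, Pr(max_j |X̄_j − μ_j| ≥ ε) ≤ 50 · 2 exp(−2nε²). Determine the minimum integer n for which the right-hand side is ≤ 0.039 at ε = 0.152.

Need 2·50·exp(−2nε²) ≤ 0.039, i.e. exp(−2nε²) ≤ 0.039/100.
So 2nε² ≥ ln(100/0.039) = 7.849364.
Hence n ≥ 7.849364/(2·0.152²) = 169.870.
The smallest integer n is 170.

170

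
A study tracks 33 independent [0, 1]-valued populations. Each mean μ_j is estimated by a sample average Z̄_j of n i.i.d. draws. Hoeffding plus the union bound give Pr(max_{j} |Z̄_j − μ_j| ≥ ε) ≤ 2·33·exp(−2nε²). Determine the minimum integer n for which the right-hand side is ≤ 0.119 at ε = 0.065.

748

Need 2·33·exp(−2nε²) ≤ 0.119, i.e. exp(−2nε²) ≤ 0.119/66.
So 2nε² ≥ ln(66/0.119) = 6.318287.
Hence n ≥ 6.318287/(2·0.065²) = 747.726.
The smallest integer n is 748.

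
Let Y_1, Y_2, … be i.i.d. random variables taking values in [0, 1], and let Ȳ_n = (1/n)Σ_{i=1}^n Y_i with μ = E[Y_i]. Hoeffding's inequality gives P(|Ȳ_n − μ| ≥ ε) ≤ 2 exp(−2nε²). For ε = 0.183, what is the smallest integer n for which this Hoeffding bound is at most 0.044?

57

Require 2·exp(−2nε²) ≤ 0.044, i.e. 2nε² ≥ ln(2/0.044) = 3.816713.
So n ≥ 3.816713 / (2·0.183²) = 56.985.
The smallest integer n is 57.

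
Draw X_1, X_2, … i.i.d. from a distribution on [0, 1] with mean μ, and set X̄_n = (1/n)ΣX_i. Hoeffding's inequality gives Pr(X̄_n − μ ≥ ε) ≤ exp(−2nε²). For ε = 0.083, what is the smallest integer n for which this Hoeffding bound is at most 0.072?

191

Require exp(−2nε²) ≤ 0.072, i.e. 2nε² ≥ ln(1/0.072) = 2.631089.
So n ≥ 2.631089 / (2·0.083²) = 190.963.
The smallest integer n is 191.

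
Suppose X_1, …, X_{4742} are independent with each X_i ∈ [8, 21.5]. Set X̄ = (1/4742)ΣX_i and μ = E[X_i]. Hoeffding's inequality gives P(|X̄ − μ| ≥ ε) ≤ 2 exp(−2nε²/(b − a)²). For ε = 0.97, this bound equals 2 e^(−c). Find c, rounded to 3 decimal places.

48.963

c = 2nε²/(b − a)² = 2·4742·0.97² / 13.5² = 48.9629.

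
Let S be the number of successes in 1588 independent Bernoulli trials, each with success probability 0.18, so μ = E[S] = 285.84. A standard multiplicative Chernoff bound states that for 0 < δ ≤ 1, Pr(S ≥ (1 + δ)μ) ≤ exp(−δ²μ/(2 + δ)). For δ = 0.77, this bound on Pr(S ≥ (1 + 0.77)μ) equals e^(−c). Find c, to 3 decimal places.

61.182

c = δ²μ/(2 + δ) = 0.77²·285.84/(2 + 0.77) = 61.1821.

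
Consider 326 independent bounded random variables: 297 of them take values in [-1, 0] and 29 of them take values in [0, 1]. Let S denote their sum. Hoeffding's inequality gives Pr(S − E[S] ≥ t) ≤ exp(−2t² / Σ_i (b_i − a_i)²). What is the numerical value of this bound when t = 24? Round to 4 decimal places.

0.0292

Σ(b_i − a_i)² = 297·1² + 29·1² = 326.
Exponent = 2·24² / 326 = 3.53374.
Bound = exp(−3.53374) = 0.02920.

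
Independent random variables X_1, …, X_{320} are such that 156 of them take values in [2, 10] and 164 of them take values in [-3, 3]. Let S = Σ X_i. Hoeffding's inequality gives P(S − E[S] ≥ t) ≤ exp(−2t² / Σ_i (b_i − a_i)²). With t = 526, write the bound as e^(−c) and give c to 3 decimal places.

34.828

Σ(b_i − a_i)² = 156·8² + 164·6² = 15888.
c = 2t² / 15888 = 2·526² / 15888 = 34.8283.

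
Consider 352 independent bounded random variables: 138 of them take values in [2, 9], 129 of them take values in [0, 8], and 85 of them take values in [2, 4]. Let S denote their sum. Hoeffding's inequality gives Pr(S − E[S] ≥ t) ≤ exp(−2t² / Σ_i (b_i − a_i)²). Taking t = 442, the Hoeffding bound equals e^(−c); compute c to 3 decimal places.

Σ(b_i − a_i)² = 138·7² + 129·8² + 85·2² = 15358.
c = 2t² / 15358 = 2·442² / 15358 = 25.4413.

25.441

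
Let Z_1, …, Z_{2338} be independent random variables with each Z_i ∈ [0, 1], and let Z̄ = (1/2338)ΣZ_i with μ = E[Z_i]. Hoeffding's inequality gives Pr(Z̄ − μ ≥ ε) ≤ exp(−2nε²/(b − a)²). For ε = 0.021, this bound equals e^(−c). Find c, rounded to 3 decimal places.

2.062

c = 2nε²/(b − a)² = 2·2338·0.021² / 1² = 2.0621.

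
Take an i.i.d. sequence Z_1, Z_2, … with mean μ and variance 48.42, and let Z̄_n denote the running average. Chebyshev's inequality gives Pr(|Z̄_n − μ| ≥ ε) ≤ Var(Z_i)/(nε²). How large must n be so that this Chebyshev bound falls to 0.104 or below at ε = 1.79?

146

Require 48.42/(n·1.79²) ≤ 0.104, i.e. n ≥ 48.42/(0.104·1.79²) = 145.307.
The smallest integer n is 146.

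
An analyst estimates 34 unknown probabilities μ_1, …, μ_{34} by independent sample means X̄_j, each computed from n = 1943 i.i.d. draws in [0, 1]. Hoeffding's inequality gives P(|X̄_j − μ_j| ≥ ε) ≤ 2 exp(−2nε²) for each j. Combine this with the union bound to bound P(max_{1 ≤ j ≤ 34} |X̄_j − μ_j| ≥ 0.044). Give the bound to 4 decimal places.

0.0367

Per-experiment Hoeffding bound: 2·exp(−2·1943·0.044²) = 2·exp(−7.52330) = 0.0010807.
Union bound over 34 events: 34·0.0010807 = 0.03674.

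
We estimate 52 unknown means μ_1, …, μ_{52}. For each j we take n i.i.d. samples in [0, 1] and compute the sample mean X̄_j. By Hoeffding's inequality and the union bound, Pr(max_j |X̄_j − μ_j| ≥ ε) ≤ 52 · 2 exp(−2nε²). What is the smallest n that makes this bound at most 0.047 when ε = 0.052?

1425

Need 2·52·exp(−2nε²) ≤ 0.047, i.e. exp(−2nε²) ≤ 0.047/104.
So 2nε² ≥ ln(104/0.047) = 7.701999.
Hence n ≥ 7.701999/(2·0.052²) = 1424.186.
The smallest integer n is 1425.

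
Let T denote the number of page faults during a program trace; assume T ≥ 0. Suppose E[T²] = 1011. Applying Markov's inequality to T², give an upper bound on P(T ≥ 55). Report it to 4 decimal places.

0.3342

Since T ≥ 0, the event {T ≥ 55} is the same as {T² ≥ 3025}.
Markov's inequality applied to T² gives P(T² ≥ 3025) ≤ E[T²]/3025 = 1011/3025 = 0.3342.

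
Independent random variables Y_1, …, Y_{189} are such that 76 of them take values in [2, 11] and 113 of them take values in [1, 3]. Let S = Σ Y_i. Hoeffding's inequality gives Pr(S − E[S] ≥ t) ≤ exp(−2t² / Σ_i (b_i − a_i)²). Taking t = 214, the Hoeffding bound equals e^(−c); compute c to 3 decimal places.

13.861

Σ(b_i − a_i)² = 76·9² + 113·2² = 6608.
c = 2t² / 6608 = 2·214² / 6608 = 13.8608.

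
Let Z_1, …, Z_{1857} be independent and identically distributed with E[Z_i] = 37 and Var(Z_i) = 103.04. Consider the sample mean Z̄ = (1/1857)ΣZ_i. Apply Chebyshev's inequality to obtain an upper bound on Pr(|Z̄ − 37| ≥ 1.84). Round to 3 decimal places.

0.016

Var(Z̄) = Var(Z_i)/n = 103.04/1857 = 0.055487.
Chebyshev: Pr(|Z̄ − 37| ≥ 1.84) ≤ Var(Z̄)/(1.84)² = 103.04/(1857·1.84²) = 0.0164.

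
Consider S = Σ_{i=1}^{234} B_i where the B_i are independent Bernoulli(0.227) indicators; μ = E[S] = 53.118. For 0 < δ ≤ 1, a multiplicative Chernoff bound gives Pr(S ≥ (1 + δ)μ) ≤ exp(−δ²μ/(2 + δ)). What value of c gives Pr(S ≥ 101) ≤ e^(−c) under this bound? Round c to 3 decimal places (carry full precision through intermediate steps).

14.876

Write 101 = (1 + δ)μ, so δ = 101/53.118 − 1 = 0.901427…
Then the exponent is δ²μ/(2 + δ) = (101 − μ)² / (μ·(2 + δ)) = 14.876172.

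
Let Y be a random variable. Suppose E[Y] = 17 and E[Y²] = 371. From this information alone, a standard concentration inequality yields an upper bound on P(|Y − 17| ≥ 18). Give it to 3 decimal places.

0.253

The first two moments determine the variance, so Chebyshev's inequality is the sharpest standard bound available.
Var(Y) = E[Y²] − (E[Y])² = 371 − 289 = 82.
Chebyshev's inequality: P(|Y − μ| ≥ t) ≤ Var(Y)/t² = 82/324 = 0.2531.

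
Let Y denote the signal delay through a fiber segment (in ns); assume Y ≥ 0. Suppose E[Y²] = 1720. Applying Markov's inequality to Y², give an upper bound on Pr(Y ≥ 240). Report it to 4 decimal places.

Since Y ≥ 0, the event {Y ≥ 240} is the same as {Y² ≥ 57600}.
Markov's inequality applied to Y² gives Pr(Y² ≥ 57600) ≤ E[Y²]/57600 = 1720/57600 = 0.0299.

0.0299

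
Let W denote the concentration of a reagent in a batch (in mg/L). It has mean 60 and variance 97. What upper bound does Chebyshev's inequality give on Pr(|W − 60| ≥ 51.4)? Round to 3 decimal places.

0.037

Chebyshev: Pr(|W − μ| ≥ t) ≤ Var(W)/t².
Bound = 97 / 2641.96 = 0.0367.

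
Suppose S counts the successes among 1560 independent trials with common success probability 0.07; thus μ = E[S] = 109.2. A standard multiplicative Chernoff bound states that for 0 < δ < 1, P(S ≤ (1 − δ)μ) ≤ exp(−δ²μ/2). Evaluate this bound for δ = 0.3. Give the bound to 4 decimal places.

0.0073

Exponent = δ²μ/2 = 0.3²·109.2/2 = 4.9140.
Bound = exp(−4.9140) = 0.00734.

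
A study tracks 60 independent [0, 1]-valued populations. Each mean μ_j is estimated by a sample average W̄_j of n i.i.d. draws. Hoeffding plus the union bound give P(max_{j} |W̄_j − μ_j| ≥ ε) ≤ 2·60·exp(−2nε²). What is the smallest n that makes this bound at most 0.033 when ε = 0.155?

171

Need 2·60·exp(−2nε²) ≤ 0.033, i.e. exp(−2nε²) ≤ 0.033/120.
So 2nε² ≥ ln(120/0.033) = 8.198739.
Hence n ≥ 8.198739/(2·0.155²) = 170.629.
The smallest integer n is 171.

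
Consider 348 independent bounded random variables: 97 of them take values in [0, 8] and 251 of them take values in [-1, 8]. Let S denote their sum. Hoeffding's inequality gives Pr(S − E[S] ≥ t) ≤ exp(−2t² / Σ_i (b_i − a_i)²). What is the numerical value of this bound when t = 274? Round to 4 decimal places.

0.0035

Σ(b_i − a_i)² = 97·8² + 251·9² = 26539.
Exponent = 2·274² / 26539 = 5.65779.
Bound = exp(−5.65779) = 0.00349.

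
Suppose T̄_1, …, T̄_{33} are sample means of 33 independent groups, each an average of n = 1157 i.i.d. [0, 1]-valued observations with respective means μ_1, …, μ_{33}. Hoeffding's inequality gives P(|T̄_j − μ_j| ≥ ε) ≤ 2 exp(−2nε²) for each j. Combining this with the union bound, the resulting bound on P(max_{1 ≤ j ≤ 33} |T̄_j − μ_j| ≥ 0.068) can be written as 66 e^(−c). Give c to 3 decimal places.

Union bound over the 33 events: P(max_{1 ≤ j ≤ 33} |T̄_j − μ_j| ≥ 0.068) ≤ 33·2·exp(−2nε²) = 66 exp(−2·1157·0.068²).
So c = 2·1157·0.068² = 10.6999.

10.700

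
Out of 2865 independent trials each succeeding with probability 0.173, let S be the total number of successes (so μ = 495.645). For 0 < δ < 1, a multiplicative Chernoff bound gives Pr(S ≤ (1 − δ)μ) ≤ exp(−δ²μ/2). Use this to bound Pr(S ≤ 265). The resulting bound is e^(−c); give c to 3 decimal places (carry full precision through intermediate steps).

53.665

Write 265 = (1 − δ)μ, so δ = 1 − 265/495.645 = 0.4653431…
Then the exponent is δ²μ/2 = (μ − 265)²/(2μ) = 53.664534.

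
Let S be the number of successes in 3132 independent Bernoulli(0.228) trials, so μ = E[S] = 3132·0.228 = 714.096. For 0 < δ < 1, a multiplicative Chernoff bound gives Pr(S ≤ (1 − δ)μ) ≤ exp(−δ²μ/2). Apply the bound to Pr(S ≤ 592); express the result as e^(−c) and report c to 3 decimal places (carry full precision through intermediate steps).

10.438

Write 592 = (1 − δ)μ, so δ = 1 − 592/714.096 = 0.1709798…
Then the exponent is δ²μ/2 = (μ − 592)²/(2μ) = 10.437976.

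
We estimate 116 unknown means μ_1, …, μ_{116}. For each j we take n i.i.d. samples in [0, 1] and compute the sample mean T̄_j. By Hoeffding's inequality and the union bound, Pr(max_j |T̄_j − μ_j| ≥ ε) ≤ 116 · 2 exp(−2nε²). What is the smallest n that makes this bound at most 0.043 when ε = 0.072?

Need 2·116·exp(−2nε²) ≤ 0.043, i.e. exp(−2nε²) ≤ 0.043/232.
So 2nε² ≥ ln(232/0.043) = 8.593293.
Hence n ≥ 8.593293/(2·0.072²) = 828.828.
The smallest integer n is 829.

829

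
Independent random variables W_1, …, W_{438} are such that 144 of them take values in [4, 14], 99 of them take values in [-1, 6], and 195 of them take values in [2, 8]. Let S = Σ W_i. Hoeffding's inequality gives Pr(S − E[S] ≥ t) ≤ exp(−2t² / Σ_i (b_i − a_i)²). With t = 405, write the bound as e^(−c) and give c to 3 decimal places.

12.487

Σ(b_i − a_i)² = 144·10² + 99·7² + 195·6² = 26271.
c = 2t² / 26271 = 2·405² / 26271 = 12.4872.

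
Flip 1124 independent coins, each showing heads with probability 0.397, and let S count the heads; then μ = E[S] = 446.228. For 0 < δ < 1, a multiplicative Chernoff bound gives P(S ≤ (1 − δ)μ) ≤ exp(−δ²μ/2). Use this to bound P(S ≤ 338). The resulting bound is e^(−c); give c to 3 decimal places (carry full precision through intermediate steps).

Write 338 = (1 − δ)μ, so δ = 1 − 338/446.228 = 0.2425397…
Then the exponent is δ²μ/2 = (μ − 338)²/(2μ) = 13.124793.

13.125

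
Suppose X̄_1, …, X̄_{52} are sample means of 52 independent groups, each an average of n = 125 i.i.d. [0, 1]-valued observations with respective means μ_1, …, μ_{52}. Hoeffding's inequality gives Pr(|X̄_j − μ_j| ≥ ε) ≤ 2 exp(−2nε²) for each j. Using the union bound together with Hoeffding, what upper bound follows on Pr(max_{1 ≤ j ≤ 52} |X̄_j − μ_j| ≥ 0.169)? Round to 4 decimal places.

Per-experiment Hoeffding bound: 2·exp(−2·125·0.169²) = 2·exp(−7.14025) = 0.0015851.
Union bound over 52 events: 52·0.0015851 = 0.08243.

0.0824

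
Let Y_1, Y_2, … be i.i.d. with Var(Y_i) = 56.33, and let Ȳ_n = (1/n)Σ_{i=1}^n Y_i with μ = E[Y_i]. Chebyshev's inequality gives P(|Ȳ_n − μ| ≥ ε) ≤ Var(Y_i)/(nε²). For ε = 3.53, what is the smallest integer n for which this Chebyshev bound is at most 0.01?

453

Require 56.33/(n·3.53²) ≤ 0.01, i.e. n ≥ 56.33/(0.01·3.53²) = 452.054.
The smallest integer n is 453.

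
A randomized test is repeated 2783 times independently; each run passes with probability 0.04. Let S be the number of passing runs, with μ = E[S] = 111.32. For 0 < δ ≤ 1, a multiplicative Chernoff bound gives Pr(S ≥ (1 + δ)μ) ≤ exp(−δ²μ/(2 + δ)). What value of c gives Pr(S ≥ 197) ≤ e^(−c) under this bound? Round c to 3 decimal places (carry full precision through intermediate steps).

23.810

Write 197 = (1 + δ)μ, so δ = 197/111.32 − 1 = 0.769673…
Then the exponent is δ²μ/(2 + δ) = (197 − μ)² / (μ·(2 + δ)) = 23.809881.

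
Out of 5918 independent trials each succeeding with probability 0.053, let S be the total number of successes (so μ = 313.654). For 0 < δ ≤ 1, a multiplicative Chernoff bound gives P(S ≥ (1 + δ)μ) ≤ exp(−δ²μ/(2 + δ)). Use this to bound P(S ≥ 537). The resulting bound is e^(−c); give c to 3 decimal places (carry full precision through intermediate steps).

Write 537 = (1 + δ)μ, so δ = 537/313.654 − 1 = 0.7120776…
Then the exponent is δ²μ/(2 + δ) = (537 − μ)² / (μ·(2 + δ)) = 58.641276.

58.641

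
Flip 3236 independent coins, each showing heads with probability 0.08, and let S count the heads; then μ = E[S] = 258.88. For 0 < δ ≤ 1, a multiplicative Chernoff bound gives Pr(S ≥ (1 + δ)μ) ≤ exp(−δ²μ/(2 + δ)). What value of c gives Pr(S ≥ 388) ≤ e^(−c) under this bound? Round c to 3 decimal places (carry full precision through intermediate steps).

25.773

Write 388 = (1 + δ)μ, so δ = 388/258.88 − 1 = 0.4987639…
Then the exponent is δ²μ/(2 + δ) = (388 − μ)² / (μ·(2 + δ)) = 25.772901.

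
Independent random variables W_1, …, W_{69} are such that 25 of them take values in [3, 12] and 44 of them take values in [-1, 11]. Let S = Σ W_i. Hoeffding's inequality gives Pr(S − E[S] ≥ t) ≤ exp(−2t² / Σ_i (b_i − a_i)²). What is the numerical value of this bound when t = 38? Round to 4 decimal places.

Σ(b_i − a_i)² = 25·9² + 44·12² = 8361.
Exponent = 2·38² / 8361 = 0.34541.
Bound = exp(−0.34541) = 0.70793.

0.7079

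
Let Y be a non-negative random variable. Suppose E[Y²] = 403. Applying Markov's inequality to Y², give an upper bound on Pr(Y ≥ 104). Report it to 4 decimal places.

Since Y ≥ 0, the event {Y ≥ 104} is the same as {Y² ≥ 10816}.
Markov's inequality applied to Y² gives Pr(Y² ≥ 10816) ≤ E[Y²]/10816 = 403/10816 = 0.0373.

0.0373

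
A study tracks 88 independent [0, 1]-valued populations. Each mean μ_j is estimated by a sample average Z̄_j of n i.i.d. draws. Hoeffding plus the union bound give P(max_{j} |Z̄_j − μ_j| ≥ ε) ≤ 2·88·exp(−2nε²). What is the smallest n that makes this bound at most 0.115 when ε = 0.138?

193

Need 2·88·exp(−2nε²) ≤ 0.115, i.e. exp(−2nε²) ≤ 0.115/176.
So 2nε² ≥ ln(176/0.115) = 7.333307.
Hence n ≥ 7.333307/(2·0.138²) = 192.536.
The smallest integer n is 193.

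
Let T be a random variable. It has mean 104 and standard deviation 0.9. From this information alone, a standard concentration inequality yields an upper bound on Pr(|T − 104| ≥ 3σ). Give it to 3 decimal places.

Mean and variance are known, so Chebyshev's inequality applies.
Chebyshev: Pr(|T − μ| ≥ t) ≤ Var(T)/t².
Var(T) = σ² = 0.9² = 0.81.
t = 3·0.9 = 2.7.
Bound = 0.81 / 7.29 = 0.1111.

0.111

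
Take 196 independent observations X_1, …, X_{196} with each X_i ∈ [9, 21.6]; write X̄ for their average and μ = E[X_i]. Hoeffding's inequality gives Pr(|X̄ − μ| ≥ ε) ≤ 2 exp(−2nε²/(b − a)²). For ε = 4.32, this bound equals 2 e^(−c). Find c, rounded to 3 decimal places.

c = 2nε²/(b − a)² = 2·196·4.32² / 12.6² = 46.0800.

46.080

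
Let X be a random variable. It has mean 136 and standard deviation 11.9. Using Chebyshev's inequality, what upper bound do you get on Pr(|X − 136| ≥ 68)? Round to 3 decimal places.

Chebyshev: Pr(|X − μ| ≥ t) ≤ Var(X)/t².
Var(X) = σ² = 11.9² = 141.61.
Bound = 141.61 / 4624 = 0.0306.

0.031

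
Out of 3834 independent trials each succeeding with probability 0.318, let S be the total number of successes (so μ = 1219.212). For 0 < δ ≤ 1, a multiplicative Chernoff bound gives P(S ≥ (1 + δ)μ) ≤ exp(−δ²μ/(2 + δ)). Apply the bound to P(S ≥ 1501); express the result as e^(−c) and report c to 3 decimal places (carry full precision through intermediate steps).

Write 1501 = (1 + δ)μ, so δ = 1501/1219.212 − 1 = 0.2311231…
Then the exponent is δ²μ/(2 + δ) = (1501 − μ)² / (μ·(2 + δ)) = 29.190547.

29.191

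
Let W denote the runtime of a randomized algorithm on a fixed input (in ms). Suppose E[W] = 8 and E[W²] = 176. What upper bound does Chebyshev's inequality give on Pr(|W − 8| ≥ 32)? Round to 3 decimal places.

0.109

Var(W) = E[W²] − (E[W])² = 176 − 64 = 112.
Chebyshev's inequality: Pr(|W − μ| ≥ t) ≤ Var(W)/t² = 112/1024 = 0.1094.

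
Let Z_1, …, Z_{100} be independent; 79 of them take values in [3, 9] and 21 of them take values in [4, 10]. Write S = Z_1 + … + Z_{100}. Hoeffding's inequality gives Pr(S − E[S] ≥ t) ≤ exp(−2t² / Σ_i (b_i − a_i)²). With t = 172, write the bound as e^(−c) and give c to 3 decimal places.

16.436

Σ(b_i − a_i)² = 79·6² + 21·6² = 3600.
c = 2t² / 3600 = 2·172² / 3600 = 16.4356.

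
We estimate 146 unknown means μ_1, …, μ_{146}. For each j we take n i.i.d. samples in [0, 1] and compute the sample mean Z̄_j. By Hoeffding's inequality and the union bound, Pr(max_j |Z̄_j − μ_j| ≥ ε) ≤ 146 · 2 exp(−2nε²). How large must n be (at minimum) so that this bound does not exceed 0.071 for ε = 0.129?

Need 2·146·exp(−2nε²) ≤ 0.071, i.e. exp(−2nε²) ≤ 0.071/292.
So 2nε² ≥ ln(292/0.071) = 8.321829.
Hence n ≥ 8.321829/(2·0.129²) = 250.040.
The smallest integer n is 251.

251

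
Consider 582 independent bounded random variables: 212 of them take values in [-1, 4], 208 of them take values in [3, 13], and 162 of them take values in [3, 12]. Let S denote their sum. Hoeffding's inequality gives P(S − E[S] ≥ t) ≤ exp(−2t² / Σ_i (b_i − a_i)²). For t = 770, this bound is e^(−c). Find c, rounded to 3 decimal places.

Σ(b_i − a_i)² = 212·5² + 208·10² + 162·9² = 39222.
c = 2t² / 39222 = 2·770² / 39222 = 30.2330.

30.233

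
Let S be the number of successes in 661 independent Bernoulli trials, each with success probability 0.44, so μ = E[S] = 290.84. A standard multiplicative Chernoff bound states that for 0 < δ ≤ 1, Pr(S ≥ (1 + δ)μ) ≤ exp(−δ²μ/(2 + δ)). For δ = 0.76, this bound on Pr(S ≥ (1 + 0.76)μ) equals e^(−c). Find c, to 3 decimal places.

c = δ²μ/(2 + δ) = 0.76²·290.84/(2 + 0.76) = 60.8656.

60.866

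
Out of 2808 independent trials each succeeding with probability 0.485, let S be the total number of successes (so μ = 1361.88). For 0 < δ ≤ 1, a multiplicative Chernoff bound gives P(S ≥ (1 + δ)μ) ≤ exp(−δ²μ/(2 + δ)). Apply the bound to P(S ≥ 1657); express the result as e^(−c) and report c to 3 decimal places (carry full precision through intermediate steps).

Write 1657 = (1 + δ)μ, so δ = 1657/1361.88 − 1 = 0.2167004…
Then the exponent is δ²μ/(2 + δ) = (1657 − μ)² / (μ·(2 + δ)) = 28.850373.

28.850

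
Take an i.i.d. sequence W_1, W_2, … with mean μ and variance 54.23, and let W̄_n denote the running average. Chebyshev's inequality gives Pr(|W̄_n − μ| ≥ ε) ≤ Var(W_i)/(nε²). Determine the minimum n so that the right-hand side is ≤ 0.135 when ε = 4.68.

Require 54.23/(n·4.68²) ≤ 0.135, i.e. n ≥ 54.23/(0.135·4.68²) = 18.341.
The smallest integer n is 19.

19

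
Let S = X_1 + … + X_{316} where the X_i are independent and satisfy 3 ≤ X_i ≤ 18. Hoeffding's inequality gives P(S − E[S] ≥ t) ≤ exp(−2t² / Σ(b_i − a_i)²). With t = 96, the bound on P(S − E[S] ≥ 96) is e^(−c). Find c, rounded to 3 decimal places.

Σ(b_i − a_i)² = 316·(15)² = 71100.
c = 2t²/71100 = 2·96²/71100 = 0.2592.

0.259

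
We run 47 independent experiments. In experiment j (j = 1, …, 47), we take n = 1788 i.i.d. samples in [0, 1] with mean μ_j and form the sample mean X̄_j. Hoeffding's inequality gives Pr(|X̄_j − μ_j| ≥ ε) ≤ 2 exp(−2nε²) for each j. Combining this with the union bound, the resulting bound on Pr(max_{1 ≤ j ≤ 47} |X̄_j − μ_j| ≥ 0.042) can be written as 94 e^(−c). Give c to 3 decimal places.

Union bound over the 47 events: Pr(max_{1 ≤ j ≤ 47} |X̄_j − μ_j| ≥ 0.042) ≤ 47·2·exp(−2nε²) = 94 exp(−2·1788·0.042²).
So c = 2·1788·0.042² = 6.3081.

6.308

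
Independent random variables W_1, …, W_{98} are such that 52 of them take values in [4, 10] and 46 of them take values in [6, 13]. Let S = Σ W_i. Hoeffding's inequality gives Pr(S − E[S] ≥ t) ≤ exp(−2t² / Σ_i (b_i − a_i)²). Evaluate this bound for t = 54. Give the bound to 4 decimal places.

0.2433

Σ(b_i − a_i)² = 52·6² + 46·7² = 4126.
Exponent = 2·54² / 4126 = 1.41348.
Bound = exp(−1.41348) = 0.24330.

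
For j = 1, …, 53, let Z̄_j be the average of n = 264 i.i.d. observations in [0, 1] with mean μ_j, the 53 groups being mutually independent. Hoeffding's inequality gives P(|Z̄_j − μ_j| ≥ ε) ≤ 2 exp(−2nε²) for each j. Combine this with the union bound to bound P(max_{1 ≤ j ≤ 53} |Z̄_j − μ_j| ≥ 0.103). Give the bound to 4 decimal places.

0.3914

Per-experiment Hoeffding bound: 2·exp(−2·264·0.103²) = 2·exp(−5.60155) = 0.0073843.
Union bound over 53 events: 53·0.0073843 = 0.39137.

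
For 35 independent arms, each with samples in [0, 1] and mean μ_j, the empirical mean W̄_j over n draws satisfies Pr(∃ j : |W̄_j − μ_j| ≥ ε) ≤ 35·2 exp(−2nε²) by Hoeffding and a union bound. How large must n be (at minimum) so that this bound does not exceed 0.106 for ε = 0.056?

Need 2·35·exp(−2nε²) ≤ 0.106, i.e. exp(−2nε²) ≤ 0.106/70.
So 2nε² ≥ ln(70/0.106) = 6.492811.
Hence n ≥ 6.492811/(2·0.056²) = 1035.206.
The smallest integer n is 1036.

1036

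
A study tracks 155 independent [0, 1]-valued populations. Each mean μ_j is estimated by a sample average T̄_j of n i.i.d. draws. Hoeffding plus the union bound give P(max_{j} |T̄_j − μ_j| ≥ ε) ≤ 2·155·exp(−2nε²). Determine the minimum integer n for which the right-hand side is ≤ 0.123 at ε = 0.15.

Need 2·155·exp(−2nε²) ≤ 0.123, i.e. exp(−2nε²) ≤ 0.123/310.
So 2nε² ≥ ln(310/0.123) = 7.832143.
Hence n ≥ 7.832143/(2·0.15²) = 174.048.
The smallest integer n is 175.

175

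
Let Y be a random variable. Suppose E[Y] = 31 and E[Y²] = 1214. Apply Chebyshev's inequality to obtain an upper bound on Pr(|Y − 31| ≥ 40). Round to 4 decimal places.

0.1581

Var(Y) = E[Y²] − (E[Y])² = 1214 − 961 = 253.
Chebyshev's inequality: Pr(|Y − μ| ≥ t) ≤ Var(Y)/t² = 253/1600 = 0.1581.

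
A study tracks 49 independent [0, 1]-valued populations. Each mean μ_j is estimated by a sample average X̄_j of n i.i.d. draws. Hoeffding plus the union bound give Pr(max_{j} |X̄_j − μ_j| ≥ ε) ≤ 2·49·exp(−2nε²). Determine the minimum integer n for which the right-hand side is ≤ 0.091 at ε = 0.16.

137

Need 2·49·exp(−2nε²) ≤ 0.091, i.e. exp(−2nε²) ≤ 0.091/98.
So 2nε² ≥ ln(98/0.091) = 6.981863.
Hence n ≥ 6.981863/(2·0.16²) = 136.365.
The smallest integer n is 137.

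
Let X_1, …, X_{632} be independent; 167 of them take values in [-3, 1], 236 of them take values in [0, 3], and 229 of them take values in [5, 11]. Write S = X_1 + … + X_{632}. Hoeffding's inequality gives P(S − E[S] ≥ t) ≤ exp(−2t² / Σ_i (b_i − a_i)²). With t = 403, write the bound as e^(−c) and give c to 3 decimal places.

Σ(b_i − a_i)² = 167·4² + 236·3² + 229·6² = 13040.
c = 2t² / 13040 = 2·403² / 13040 = 24.9094.

24.909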